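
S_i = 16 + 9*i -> [16, 25, 34, 43, 52]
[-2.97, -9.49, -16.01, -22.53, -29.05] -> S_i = -2.97 + -6.52*i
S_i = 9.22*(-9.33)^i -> [9.22, -86.02, 802.59, -7488.17, 69864.65]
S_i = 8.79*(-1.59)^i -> [8.79, -13.98, 22.22, -35.33, 56.18]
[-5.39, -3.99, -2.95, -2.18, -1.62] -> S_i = -5.39*0.74^i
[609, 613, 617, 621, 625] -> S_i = 609 + 4*i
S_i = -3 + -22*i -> [-3, -25, -47, -69, -91]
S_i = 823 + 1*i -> [823, 824, 825, 826, 827]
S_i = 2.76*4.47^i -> [2.76, 12.34, 55.15, 246.51, 1101.89]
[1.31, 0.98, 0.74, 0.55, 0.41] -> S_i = 1.31*0.75^i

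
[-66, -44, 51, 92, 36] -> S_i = Random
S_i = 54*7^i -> [54, 378, 2646, 18522, 129654]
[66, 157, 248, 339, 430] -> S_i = 66 + 91*i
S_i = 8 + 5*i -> [8, 13, 18, 23, 28]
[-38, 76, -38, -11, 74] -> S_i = Random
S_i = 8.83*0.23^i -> [8.83, 2.03, 0.47, 0.11, 0.02]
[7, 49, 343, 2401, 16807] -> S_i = 7*7^i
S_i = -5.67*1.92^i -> [-5.67, -10.89, -20.9, -40.13, -77.05]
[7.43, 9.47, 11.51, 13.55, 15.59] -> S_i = 7.43 + 2.04*i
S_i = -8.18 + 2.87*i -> [-8.18, -5.31, -2.44, 0.43, 3.3]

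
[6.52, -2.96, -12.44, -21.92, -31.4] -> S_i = 6.52 + -9.48*i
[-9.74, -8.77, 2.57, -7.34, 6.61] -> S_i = Random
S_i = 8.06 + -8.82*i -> [8.06, -0.76, -9.58, -18.4, -27.22]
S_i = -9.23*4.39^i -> [-9.23, -40.52, -177.88, -780.9, -3428.15]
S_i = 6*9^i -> [6, 54, 486, 4374, 39366]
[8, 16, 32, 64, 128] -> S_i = 8*2^i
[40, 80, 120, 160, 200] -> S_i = 40 + 40*i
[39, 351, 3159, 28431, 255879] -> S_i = 39*9^i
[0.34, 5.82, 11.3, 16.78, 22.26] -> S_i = 0.34 + 5.48*i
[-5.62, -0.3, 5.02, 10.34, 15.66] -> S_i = -5.62 + 5.32*i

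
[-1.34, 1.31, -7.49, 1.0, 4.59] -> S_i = Random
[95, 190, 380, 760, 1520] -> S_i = 95*2^i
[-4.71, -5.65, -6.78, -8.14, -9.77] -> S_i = -4.71*1.20^i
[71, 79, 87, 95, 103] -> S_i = 71 + 8*i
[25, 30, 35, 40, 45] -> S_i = 25 + 5*i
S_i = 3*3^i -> [3, 9, 27, 81, 243]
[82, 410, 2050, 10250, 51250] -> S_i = 82*5^i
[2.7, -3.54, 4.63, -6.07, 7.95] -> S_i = 2.70*(-1.31)^i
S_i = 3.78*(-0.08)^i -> [3.78, -0.3, 0.02, -0.0, 0.0]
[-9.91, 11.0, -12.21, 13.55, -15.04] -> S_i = -9.91*(-1.11)^i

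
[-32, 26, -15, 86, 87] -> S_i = Random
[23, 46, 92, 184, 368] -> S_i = 23*2^i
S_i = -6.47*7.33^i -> [-6.47, -47.43, -347.63, -2548.1, -18677.56]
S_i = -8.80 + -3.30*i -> [-8.8, -12.1, -15.4, -18.7, -22.0]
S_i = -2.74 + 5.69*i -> [-2.74, 2.95, 8.64, 14.33, 20.02]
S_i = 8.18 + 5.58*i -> [8.18, 13.76, 19.34, 24.92, 30.5]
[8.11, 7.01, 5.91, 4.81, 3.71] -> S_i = 8.11 + -1.10*i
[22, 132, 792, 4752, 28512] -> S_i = 22*6^i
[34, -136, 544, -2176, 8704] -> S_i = 34*-4^i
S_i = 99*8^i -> [99, 792, 6336, 50688, 405504]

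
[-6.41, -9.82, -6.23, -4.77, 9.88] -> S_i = Random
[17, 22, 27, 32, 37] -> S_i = 17 + 5*i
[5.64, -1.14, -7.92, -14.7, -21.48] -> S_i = 5.64 + -6.78*i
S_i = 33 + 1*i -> [33, 34, 35, 36, 37]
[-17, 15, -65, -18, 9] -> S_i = Random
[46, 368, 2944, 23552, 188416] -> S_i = 46*8^i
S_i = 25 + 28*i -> [25, 53, 81, 109, 137]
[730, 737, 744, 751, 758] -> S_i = 730 + 7*i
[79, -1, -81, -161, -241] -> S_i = 79 + -80*i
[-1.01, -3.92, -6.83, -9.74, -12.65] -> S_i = -1.01 + -2.91*i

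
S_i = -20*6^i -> [-20, -120, -720, -4320, -25920]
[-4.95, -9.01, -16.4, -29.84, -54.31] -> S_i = -4.95*1.82^i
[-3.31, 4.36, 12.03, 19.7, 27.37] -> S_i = -3.31 + 7.67*i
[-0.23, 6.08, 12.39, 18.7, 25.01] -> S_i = -0.23 + 6.31*i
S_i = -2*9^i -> [-2, -18, -162, -1458, -13122]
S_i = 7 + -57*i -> [7, -50, -107, -164, -221]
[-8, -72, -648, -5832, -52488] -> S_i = -8*9^i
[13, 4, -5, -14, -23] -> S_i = 13 + -9*i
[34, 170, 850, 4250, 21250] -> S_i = 34*5^i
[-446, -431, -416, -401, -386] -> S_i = -446 + 15*i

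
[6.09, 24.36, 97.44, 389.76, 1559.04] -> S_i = 6.09*4.00^i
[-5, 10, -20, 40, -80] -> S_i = -5*-2^i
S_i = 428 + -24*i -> [428, 404, 380, 356, 332]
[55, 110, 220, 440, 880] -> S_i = 55*2^i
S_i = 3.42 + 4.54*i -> [3.42, 7.96, 12.5, 17.04, 21.58]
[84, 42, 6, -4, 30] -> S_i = Random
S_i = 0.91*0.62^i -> [0.91, 0.56, 0.35, 0.22, 0.13]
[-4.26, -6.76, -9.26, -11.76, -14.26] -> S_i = -4.26 + -2.50*i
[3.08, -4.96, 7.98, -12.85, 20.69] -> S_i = 3.08*(-1.61)^i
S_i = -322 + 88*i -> [-322, -234, -146, -58, 30]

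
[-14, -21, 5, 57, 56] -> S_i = Random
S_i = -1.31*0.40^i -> [-1.31, -0.52, -0.21, -0.08, -0.03]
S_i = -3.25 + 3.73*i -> [-3.25, 0.48, 4.21, 7.94, 11.67]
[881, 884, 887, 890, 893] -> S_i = 881 + 3*i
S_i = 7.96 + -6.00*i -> [7.96, 1.96, -4.04, -10.04, -16.04]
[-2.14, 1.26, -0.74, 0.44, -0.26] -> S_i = -2.14*(-0.59)^i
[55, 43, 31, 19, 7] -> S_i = 55 + -12*i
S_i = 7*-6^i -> [7, -42, 252, -1512, 9072]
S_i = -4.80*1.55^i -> [-4.8, -7.44, -11.53, -17.87, -27.71]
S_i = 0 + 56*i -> [0, 56, 112, 168, 224]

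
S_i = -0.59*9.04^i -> [-0.59, -5.33, -48.22, -435.87, -3940.27]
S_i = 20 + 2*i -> [20, 22, 24, 26, 28]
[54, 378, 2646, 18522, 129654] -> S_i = 54*7^i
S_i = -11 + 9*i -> [-11, -2, 7, 16, 25]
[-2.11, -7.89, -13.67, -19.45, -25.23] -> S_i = -2.11 + -5.78*i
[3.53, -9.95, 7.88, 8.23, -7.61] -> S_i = Random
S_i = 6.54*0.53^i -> [6.54, 3.47, 1.84, 0.97, 0.52]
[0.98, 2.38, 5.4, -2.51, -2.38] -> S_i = Random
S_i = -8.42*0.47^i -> [-8.42, -3.96, -1.86, -0.87, -0.41]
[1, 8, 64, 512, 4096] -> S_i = 1*8^i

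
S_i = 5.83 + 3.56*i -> [5.83, 9.39, 12.95, 16.51, 20.07]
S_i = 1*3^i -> [1, 3, 9, 27, 81]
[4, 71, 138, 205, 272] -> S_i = 4 + 67*i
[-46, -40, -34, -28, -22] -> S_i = -46 + 6*i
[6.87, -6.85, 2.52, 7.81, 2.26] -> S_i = Random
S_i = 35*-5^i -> [35, -175, 875, -4375, 21875]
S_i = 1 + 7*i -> [1, 8, 15, 22, 29]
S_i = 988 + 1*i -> [988, 989, 990, 991, 992]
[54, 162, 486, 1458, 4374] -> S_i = 54*3^i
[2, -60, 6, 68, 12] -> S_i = Random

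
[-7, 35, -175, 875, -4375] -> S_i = -7*-5^i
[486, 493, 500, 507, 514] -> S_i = 486 + 7*i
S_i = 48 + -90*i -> [48, -42, -132, -222, -312]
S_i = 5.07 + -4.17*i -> [5.07, 0.9, -3.27, -7.44, -11.61]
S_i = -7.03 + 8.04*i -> [-7.03, 1.01, 9.05, 17.09, 25.13]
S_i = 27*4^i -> [27, 108, 432, 1728, 6912]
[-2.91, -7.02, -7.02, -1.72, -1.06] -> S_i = Random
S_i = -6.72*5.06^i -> [-6.72, -34.0, -172.06, -870.6, -4405.26]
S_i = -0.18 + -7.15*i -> [-0.18, -7.33, -14.48, -21.63, -28.78]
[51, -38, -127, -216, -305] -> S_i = 51 + -89*i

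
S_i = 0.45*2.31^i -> [0.45, 1.04, 2.4, 5.55, 12.81]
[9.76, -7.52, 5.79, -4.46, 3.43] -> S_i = 9.76*(-0.77)^i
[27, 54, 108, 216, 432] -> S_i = 27*2^i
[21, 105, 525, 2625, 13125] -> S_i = 21*5^i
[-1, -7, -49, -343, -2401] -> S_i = -1*7^i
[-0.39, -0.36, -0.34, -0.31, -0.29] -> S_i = -0.39*0.93^i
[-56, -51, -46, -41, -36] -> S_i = -56 + 5*i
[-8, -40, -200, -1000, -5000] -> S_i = -8*5^i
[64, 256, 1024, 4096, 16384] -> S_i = 64*4^i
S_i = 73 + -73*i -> [73, 0, -73, -146, -219]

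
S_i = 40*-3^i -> [40, -120, 360, -1080, 3240]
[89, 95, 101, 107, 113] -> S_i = 89 + 6*i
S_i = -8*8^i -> [-8, -64, -512, -4096, -32768]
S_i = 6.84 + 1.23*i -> [6.84, 8.07, 9.3, 10.53, 11.76]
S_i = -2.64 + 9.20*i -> [-2.64, 6.56, 15.76, 24.96, 34.16]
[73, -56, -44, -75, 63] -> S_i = Random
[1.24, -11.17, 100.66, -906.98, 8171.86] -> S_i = 1.24*(-9.01)^i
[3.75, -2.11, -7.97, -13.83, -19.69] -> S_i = 3.75 + -5.86*i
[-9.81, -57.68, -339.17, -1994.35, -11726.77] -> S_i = -9.81*5.88^i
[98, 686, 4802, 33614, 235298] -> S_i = 98*7^i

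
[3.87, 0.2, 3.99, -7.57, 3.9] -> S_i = Random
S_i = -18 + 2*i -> [-18, -16, -14, -12, -10]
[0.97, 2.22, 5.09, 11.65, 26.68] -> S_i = 0.97*2.29^i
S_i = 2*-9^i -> [2, -18, 162, -1458, 13122]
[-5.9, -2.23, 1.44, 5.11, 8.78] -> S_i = -5.90 + 3.67*i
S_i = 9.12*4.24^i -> [9.12, 38.67, 163.96, 695.17, 2947.53]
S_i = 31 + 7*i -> [31, 38, 45, 52, 59]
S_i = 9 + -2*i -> [9, 7, 5, 3, 1]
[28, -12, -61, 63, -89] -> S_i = Random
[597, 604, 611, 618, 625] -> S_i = 597 + 7*i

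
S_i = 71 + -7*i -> [71, 64, 57, 50, 43]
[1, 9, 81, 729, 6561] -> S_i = 1*9^i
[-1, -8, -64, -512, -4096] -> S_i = -1*8^i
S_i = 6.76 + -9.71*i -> [6.76, -2.95, -12.66, -22.37, -32.08]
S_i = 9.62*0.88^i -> [9.62, 8.47, 7.45, 6.56, 5.77]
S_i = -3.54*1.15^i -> [-3.54, -4.07, -4.68, -5.38, -6.19]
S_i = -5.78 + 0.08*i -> [-5.78, -5.7, -5.62, -5.54, -5.46]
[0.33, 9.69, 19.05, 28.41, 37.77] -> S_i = 0.33 + 9.36*i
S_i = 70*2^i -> [70, 140, 280, 560, 1120]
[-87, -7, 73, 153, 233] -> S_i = -87 + 80*i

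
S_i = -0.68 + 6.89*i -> [-0.68, 6.21, 13.1, 19.99, 26.88]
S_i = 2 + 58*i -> [2, 60, 118, 176, 234]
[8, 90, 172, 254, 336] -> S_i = 8 + 82*i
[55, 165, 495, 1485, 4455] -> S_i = 55*3^i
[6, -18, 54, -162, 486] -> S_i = 6*-3^i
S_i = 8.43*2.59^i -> [8.43, 21.83, 56.55, 146.46, 379.34]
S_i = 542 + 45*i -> [542, 587, 632, 677, 722]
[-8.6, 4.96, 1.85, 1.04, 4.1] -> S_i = Random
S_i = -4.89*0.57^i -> [-4.89, -2.79, -1.59, -0.91, -0.52]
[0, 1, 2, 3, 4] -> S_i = 0 + 1*i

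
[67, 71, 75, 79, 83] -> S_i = 67 + 4*i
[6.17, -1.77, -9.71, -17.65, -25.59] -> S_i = 6.17 + -7.94*i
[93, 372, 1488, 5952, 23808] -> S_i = 93*4^i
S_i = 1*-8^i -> [1, -8, 64, -512, 4096]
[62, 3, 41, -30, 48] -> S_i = Random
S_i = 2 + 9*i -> [2, 11, 20, 29, 38]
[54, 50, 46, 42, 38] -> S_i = 54 + -4*i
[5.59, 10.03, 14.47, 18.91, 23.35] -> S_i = 5.59 + 4.44*i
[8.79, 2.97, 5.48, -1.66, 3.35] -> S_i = Random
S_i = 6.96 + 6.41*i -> [6.96, 13.37, 19.78, 26.19, 32.6]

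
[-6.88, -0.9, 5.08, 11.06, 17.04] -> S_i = -6.88 + 5.98*i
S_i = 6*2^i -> [6, 12, 24, 48, 96]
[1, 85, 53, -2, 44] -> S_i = Random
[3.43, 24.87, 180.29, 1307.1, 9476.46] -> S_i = 3.43*7.25^i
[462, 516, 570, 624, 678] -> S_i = 462 + 54*i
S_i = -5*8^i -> [-5, -40, -320, -2560, -20480]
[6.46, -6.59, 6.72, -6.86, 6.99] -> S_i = 6.46*(-1.02)^i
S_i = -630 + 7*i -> [-630, -623, -616, -609, -602]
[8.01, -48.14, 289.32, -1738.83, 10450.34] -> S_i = 8.01*(-6.01)^i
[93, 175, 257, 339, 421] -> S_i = 93 + 82*i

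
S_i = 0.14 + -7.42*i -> [0.14, -7.28, -14.7, -22.12, -29.54]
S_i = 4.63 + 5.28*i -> [4.63, 9.91, 15.19, 20.47, 25.75]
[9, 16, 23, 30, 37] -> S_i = 9 + 7*i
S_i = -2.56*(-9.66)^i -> [-2.56, 24.73, -238.89, 2307.66, -22291.97]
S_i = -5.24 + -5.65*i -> [-5.24, -10.89, -16.54, -22.19, -27.84]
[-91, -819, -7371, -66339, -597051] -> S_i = -91*9^i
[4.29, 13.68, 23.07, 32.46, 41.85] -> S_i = 4.29 + 9.39*i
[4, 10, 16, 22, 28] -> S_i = 4 + 6*i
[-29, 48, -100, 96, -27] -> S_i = Random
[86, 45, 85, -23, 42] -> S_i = Random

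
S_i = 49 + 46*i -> [49, 95, 141, 187, 233]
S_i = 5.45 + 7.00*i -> [5.45, 12.45, 19.45, 26.45, 33.45]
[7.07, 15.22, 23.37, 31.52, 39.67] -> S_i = 7.07 + 8.15*i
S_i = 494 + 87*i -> [494, 581, 668, 755, 842]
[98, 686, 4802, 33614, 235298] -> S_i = 98*7^i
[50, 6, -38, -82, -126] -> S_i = 50 + -44*i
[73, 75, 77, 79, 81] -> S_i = 73 + 2*i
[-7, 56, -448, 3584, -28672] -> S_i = -7*-8^i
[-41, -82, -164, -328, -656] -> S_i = -41*2^i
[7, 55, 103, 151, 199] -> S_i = 7 + 48*i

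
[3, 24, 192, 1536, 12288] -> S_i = 3*8^i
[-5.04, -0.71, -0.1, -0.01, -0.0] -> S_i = -5.04*0.14^i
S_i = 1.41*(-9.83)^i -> [1.41, -13.86, 136.25, -1339.31, 13165.37]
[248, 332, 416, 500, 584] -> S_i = 248 + 84*i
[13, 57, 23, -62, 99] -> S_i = Random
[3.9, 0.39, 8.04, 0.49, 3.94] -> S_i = Random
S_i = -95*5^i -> [-95, -475, -2375, -11875, -59375]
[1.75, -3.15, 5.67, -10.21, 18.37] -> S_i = 1.75*(-1.80)^i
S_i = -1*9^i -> [-1, -9, -81, -729, -6561]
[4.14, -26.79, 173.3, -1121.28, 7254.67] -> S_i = 4.14*(-6.47)^i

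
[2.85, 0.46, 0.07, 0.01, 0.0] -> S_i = 2.85*0.16^i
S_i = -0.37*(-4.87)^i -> [-0.37, 1.8, -8.78, 42.74, -208.12]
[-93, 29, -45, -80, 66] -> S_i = Random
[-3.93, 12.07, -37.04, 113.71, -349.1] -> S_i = -3.93*(-3.07)^i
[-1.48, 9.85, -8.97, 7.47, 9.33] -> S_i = Random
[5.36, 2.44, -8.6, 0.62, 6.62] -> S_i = Random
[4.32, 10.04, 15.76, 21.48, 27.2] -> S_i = 4.32 + 5.72*i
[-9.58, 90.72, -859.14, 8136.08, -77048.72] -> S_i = -9.58*(-9.47)^i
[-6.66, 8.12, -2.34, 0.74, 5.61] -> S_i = Random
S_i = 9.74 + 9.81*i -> [9.74, 19.55, 29.36, 39.17, 48.98]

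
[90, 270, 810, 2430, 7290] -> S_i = 90*3^i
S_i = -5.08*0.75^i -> [-5.08, -3.81, -2.86, -2.14, -1.61]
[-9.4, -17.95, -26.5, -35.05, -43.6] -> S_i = -9.40 + -8.55*i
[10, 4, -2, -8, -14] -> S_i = 10 + -6*i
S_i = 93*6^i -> [93, 558, 3348, 20088, 120528]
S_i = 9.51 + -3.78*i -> [9.51, 5.73, 1.95, -1.83, -5.61]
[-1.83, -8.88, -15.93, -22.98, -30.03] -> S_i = -1.83 + -7.05*i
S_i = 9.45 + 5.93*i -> [9.45, 15.38, 21.31, 27.24, 33.17]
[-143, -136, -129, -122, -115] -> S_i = -143 + 7*i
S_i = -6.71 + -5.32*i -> [-6.71, -12.03, -17.35, -22.67, -27.99]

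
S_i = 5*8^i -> [5, 40, 320, 2560, 20480]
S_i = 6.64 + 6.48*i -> [6.64, 13.12, 19.6, 26.08, 32.56]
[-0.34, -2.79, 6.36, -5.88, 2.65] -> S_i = Random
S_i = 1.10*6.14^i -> [1.1, 6.75, 41.47, 254.62, 1563.39]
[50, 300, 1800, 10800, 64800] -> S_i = 50*6^i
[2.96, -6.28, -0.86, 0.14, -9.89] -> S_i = Random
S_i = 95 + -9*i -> [95, 86, 77, 68, 59]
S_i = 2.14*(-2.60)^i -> [2.14, -5.56, 14.47, -37.61, 97.79]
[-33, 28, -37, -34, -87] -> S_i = Random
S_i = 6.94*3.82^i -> [6.94, 26.51, 101.27, 386.86, 1477.79]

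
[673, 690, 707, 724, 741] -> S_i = 673 + 17*i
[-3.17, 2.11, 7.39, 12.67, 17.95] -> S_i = -3.17 + 5.28*i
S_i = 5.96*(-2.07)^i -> [5.96, -12.34, 25.54, -52.86, 109.43]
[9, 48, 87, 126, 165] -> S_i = 9 + 39*i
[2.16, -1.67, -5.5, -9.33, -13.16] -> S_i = 2.16 + -3.83*i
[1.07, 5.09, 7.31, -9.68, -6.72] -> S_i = Random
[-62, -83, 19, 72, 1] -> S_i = Random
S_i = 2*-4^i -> [2, -8, 32, -128, 512]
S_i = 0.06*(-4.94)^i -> [0.06, -0.3, 1.46, -7.23, 35.73]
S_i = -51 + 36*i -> [-51, -15, 21, 57, 93]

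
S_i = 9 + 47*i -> [9, 56, 103, 150, 197]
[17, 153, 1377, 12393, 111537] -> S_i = 17*9^i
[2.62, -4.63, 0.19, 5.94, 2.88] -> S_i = Random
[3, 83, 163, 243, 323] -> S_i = 3 + 80*i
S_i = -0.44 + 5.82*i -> [-0.44, 5.38, 11.2, 17.02, 22.84]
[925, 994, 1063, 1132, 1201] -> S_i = 925 + 69*i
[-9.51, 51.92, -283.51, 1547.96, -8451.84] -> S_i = -9.51*(-5.46)^i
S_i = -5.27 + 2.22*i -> [-5.27, -3.05, -0.83, 1.39, 3.61]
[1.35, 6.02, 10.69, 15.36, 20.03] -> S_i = 1.35 + 4.67*i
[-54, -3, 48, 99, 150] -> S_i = -54 + 51*i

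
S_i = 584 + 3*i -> [584, 587, 590, 593, 596]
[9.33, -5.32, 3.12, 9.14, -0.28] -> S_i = Random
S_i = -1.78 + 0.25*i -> [-1.78, -1.53, -1.28, -1.03, -0.78]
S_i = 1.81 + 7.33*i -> [1.81, 9.14, 16.47, 23.8, 31.13]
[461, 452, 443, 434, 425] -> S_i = 461 + -9*i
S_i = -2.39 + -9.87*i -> [-2.39, -12.26, -22.13, -32.0, -41.87]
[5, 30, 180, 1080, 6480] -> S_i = 5*6^i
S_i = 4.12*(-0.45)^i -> [4.12, -1.85, 0.83, -0.38, 0.17]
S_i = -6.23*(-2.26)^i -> [-6.23, 14.08, -31.82, 71.91, -162.53]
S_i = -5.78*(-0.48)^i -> [-5.78, 2.77, -1.33, 0.64, -0.31]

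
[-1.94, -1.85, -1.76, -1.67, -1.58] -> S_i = -1.94 + 0.09*i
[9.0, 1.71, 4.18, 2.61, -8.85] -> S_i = Random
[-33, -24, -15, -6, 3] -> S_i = -33 + 9*i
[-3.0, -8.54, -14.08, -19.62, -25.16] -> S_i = -3.00 + -5.54*i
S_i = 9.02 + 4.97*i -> [9.02, 13.99, 18.96, 23.93, 28.9]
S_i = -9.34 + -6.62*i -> [-9.34, -15.96, -22.58, -29.2, -35.82]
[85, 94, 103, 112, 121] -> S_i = 85 + 9*i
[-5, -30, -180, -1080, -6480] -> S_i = -5*6^i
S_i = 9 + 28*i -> [9, 37, 65, 93, 121]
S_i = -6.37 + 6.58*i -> [-6.37, 0.21, 6.79, 13.37, 19.95]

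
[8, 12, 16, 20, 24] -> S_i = 8 + 4*i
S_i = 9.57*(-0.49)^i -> [9.57, -4.69, 2.3, -1.13, 0.55]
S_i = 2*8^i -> [2, 16, 128, 1024, 8192]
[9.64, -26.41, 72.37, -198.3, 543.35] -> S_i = 9.64*(-2.74)^i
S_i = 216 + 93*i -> [216, 309, 402, 495, 588]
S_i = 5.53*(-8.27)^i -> [5.53, -45.73, 378.21, -3127.82, 25867.07]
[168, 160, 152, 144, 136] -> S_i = 168 + -8*i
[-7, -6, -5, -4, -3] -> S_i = -7 + 1*i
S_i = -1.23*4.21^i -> [-1.23, -5.18, -21.8, -91.78, -386.4]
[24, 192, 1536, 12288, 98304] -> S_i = 24*8^i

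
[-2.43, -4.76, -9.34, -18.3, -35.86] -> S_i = -2.43*1.96^i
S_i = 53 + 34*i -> [53, 87, 121, 155, 189]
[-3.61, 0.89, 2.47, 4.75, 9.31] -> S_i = Random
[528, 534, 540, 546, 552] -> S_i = 528 + 6*i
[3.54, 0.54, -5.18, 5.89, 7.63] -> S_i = Random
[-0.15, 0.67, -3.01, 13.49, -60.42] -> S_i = -0.15*(-4.48)^i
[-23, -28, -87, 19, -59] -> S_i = Random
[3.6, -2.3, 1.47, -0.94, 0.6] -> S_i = 3.60*(-0.64)^i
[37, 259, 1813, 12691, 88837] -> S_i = 37*7^i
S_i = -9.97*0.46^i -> [-9.97, -4.59, -2.11, -0.97, -0.45]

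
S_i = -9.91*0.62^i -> [-9.91, -6.14, -3.81, -2.36, -1.46]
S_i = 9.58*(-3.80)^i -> [9.58, -36.4, 138.34, -525.67, 1997.56]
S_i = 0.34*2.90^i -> [0.34, 0.99, 2.86, 8.29, 24.05]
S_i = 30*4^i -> [30, 120, 480, 1920, 7680]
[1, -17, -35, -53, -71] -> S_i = 1 + -18*i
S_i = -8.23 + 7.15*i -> [-8.23, -1.08, 6.07, 13.22, 20.37]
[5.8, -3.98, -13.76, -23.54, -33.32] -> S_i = 5.80 + -9.78*i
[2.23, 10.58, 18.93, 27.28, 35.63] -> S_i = 2.23 + 8.35*i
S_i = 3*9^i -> [3, 27, 243, 2187, 19683]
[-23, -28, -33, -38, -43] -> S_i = -23 + -5*i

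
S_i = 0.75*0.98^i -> [0.75, 0.74, 0.72, 0.71, 0.69]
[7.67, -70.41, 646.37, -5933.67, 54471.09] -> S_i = 7.67*(-9.18)^i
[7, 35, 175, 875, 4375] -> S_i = 7*5^i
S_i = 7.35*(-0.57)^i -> [7.35, -4.19, 2.39, -1.36, 0.78]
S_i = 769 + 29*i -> [769, 798, 827, 856, 885]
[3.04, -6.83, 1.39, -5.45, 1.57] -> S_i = Random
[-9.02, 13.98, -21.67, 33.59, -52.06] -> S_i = -9.02*(-1.55)^i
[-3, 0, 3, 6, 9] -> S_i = -3 + 3*i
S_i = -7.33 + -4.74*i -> [-7.33, -12.07, -16.81, -21.55, -26.29]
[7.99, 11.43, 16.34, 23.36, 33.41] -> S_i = 7.99*1.43^i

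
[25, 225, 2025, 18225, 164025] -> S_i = 25*9^i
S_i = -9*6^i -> [-9, -54, -324, -1944, -11664]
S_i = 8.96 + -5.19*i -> [8.96, 3.77, -1.42, -6.61, -11.8]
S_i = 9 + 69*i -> [9, 78, 147, 216, 285]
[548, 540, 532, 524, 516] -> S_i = 548 + -8*i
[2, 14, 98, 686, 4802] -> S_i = 2*7^i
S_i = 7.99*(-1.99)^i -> [7.99, -15.9, 31.64, -62.97, 125.3]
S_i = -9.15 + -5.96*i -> [-9.15, -15.11, -21.07, -27.03, -32.99]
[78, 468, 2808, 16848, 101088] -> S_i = 78*6^i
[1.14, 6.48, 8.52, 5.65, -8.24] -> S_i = Random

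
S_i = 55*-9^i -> [55, -495, 4455, -40095, 360855]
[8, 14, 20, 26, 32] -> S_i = 8 + 6*i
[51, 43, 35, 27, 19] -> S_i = 51 + -8*i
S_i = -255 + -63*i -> [-255, -318, -381, -444, -507]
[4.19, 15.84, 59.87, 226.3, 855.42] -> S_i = 4.19*3.78^i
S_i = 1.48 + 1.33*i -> [1.48, 2.81, 4.14, 5.47, 6.8]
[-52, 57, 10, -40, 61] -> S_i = Random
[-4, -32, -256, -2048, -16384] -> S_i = -4*8^i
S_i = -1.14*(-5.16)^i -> [-1.14, 5.88, -30.35, 156.62, -808.17]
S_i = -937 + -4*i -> [-937, -941, -945, -949, -953]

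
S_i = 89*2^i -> [89, 178, 356, 712, 1424]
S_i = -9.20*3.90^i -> [-9.2, -35.88, -139.93, -545.73, -2128.37]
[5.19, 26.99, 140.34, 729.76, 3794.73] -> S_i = 5.19*5.20^i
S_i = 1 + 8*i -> [1, 9, 17, 25, 33]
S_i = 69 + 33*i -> [69, 102, 135, 168, 201]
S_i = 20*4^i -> [20, 80, 320, 1280, 5120]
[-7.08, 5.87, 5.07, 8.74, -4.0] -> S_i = Random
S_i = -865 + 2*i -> [-865, -863, -861, -859, -857]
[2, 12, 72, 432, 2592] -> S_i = 2*6^i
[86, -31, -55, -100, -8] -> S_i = Random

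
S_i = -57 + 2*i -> [-57, -55, -53, -51, -49]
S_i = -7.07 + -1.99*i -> [-7.07, -9.06, -11.05, -13.04, -15.03]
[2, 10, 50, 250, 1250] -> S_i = 2*5^i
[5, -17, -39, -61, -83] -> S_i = 5 + -22*i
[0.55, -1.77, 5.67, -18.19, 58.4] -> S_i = 0.55*(-3.21)^i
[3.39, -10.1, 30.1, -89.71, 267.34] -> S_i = 3.39*(-2.98)^i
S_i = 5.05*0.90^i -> [5.05, 4.54, 4.09, 3.68, 3.31]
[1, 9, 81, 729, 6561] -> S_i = 1*9^i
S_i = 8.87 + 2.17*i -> [8.87, 11.04, 13.21, 15.38, 17.55]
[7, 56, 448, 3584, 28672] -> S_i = 7*8^i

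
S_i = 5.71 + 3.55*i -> [5.71, 9.26, 12.81, 16.36, 19.91]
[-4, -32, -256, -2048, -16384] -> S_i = -4*8^i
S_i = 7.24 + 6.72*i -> [7.24, 13.96, 20.68, 27.4, 34.12]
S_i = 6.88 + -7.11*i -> [6.88, -0.23, -7.34, -14.45, -21.56]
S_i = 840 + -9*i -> [840, 831, 822, 813, 804]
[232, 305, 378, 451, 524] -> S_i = 232 + 73*i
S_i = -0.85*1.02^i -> [-0.85, -0.87, -0.88, -0.9, -0.92]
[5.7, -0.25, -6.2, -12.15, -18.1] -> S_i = 5.70 + -5.95*i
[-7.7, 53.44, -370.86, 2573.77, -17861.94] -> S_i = -7.70*(-6.94)^i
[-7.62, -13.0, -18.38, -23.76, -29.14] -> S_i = -7.62 + -5.38*i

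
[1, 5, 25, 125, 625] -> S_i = 1*5^i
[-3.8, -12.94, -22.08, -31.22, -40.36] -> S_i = -3.80 + -9.14*i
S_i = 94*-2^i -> [94, -188, 376, -752, 1504]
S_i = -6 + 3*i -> [-6, -3, 0, 3, 6]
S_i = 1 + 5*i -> [1, 6, 11, 16, 21]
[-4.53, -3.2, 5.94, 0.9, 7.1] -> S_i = Random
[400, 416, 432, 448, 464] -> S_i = 400 + 16*i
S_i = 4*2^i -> [4, 8, 16, 32, 64]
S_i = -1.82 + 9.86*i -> [-1.82, 8.04, 17.9, 27.76, 37.62]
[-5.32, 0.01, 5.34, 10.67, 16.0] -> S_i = -5.32 + 5.33*i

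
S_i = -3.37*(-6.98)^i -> [-3.37, 23.52, -164.19, 1146.03, -7999.29]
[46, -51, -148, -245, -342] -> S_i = 46 + -97*i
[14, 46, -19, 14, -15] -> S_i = Random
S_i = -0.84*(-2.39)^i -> [-0.84, 2.01, -4.8, 11.47, -27.41]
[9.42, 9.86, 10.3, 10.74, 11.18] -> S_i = 9.42 + 0.44*i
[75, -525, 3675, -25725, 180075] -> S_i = 75*-7^i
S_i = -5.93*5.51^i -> [-5.93, -32.67, -180.04, -992.0, -5465.89]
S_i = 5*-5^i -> [5, -25, 125, -625, 3125]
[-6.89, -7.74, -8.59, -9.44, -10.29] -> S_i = -6.89 + -0.85*i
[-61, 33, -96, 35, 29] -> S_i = Random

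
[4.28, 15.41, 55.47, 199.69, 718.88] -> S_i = 4.28*3.60^i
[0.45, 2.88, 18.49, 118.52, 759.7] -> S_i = 0.45*6.41^i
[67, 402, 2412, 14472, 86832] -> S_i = 67*6^i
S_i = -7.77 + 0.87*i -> [-7.77, -6.9, -6.03, -5.16, -4.29]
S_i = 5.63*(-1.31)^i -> [5.63, -7.38, 9.66, -12.66, 16.58]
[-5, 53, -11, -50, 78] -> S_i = Random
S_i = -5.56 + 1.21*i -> [-5.56, -4.35, -3.14, -1.93, -0.72]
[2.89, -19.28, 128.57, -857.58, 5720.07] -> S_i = 2.89*(-6.67)^i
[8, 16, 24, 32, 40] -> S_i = 8 + 8*i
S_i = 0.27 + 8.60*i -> [0.27, 8.87, 17.47, 26.07, 34.67]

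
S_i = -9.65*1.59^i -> [-9.65, -15.34, -24.4, -38.79, -61.68]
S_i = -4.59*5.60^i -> [-4.59, -25.7, -143.94, -806.08, -4514.03]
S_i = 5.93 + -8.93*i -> [5.93, -3.0, -11.93, -20.86, -29.79]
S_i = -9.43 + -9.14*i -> [-9.43, -18.57, -27.71, -36.85, -45.99]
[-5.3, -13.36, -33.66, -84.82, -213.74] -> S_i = -5.30*2.52^i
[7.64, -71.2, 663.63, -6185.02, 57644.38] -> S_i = 7.64*(-9.32)^i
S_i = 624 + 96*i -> [624, 720, 816, 912, 1008]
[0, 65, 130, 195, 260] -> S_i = 0 + 65*i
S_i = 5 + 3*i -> [5, 8, 11, 14, 17]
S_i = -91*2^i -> [-91, -182, -364, -728, -1456]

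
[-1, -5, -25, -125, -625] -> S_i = -1*5^i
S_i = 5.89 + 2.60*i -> [5.89, 8.49, 11.09, 13.69, 16.29]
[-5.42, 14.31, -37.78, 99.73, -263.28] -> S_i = -5.42*(-2.64)^i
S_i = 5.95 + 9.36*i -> [5.95, 15.31, 24.67, 34.03, 43.39]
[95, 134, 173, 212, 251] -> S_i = 95 + 39*i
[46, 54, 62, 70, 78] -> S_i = 46 + 8*i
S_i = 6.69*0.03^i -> [6.69, 0.2, 0.01, 0.0, 0.0]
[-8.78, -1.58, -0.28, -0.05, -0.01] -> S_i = -8.78*0.18^i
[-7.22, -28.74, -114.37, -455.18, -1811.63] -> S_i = -7.22*3.98^i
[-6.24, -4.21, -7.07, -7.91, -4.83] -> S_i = Random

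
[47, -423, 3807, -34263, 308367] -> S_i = 47*-9^i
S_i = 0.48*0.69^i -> [0.48, 0.33, 0.23, 0.16, 0.11]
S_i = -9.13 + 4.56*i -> [-9.13, -4.57, -0.01, 4.55, 9.11]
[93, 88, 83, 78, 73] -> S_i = 93 + -5*i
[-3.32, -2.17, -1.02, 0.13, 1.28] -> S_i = -3.32 + 1.15*i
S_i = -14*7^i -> [-14, -98, -686, -4802, -33614]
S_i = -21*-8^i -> [-21, 168, -1344, 10752, -86016]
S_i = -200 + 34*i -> [-200, -166, -132, -98, -64]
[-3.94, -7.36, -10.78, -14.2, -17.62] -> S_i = -3.94 + -3.42*i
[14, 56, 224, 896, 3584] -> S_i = 14*4^i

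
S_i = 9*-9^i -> [9, -81, 729, -6561, 59049]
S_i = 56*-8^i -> [56, -448, 3584, -28672, 229376]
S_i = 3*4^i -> [3, 12, 48, 192, 768]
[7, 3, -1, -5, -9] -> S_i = 7 + -4*i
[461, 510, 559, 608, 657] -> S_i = 461 + 49*i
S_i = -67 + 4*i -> [-67, -63, -59, -55, -51]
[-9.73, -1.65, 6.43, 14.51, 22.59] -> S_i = -9.73 + 8.08*i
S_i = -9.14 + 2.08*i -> [-9.14, -7.06, -4.98, -2.9, -0.82]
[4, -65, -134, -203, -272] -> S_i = 4 + -69*i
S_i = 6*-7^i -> [6, -42, 294, -2058, 14406]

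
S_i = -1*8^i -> [-1, -8, -64, -512, -4096]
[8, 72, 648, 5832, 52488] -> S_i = 8*9^i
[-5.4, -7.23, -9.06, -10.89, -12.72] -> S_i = -5.40 + -1.83*i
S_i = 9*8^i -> [9, 72, 576, 4608, 36864]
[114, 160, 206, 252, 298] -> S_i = 114 + 46*i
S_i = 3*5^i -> [3, 15, 75, 375, 1875]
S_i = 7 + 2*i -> [7, 9, 11, 13, 15]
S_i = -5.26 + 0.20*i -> [-5.26, -5.06, -4.86, -4.66, -4.46]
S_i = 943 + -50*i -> [943, 893, 843, 793, 743]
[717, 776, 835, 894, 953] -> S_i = 717 + 59*i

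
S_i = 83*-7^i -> [83, -581, 4067, -28469, 199283]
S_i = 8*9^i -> [8, 72, 648, 5832, 52488]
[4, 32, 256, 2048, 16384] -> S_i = 4*8^i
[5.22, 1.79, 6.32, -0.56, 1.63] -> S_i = Random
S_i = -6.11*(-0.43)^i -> [-6.11, 2.63, -1.13, 0.49, -0.21]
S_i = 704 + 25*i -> [704, 729, 754, 779, 804]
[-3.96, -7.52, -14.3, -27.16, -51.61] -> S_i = -3.96*1.90^i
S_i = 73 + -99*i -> [73, -26, -125, -224, -323]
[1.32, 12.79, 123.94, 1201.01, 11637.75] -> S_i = 1.32*9.69^i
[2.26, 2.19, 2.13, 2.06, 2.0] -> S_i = 2.26*0.97^i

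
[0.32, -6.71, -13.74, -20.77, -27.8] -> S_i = 0.32 + -7.03*i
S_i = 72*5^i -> [72, 360, 1800, 9000, 45000]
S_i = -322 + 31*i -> [-322, -291, -260, -229, -198]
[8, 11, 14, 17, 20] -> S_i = 8 + 3*i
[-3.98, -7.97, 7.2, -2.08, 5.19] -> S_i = Random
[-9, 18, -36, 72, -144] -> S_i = -9*-2^i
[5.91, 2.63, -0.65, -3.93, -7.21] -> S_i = 5.91 + -3.28*i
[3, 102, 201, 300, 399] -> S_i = 3 + 99*i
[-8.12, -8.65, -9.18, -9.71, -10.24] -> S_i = -8.12 + -0.53*i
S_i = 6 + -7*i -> [6, -1, -8, -15, -22]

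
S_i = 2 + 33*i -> [2, 35, 68, 101, 134]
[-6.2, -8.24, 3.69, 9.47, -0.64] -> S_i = Random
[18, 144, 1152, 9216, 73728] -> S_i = 18*8^i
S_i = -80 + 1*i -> [-80, -79, -78, -77, -76]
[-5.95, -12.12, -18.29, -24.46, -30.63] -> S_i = -5.95 + -6.17*i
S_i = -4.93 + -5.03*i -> [-4.93, -9.96, -14.99, -20.02, -25.05]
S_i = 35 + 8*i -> [35, 43, 51, 59, 67]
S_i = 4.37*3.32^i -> [4.37, 14.51, 48.17, 159.92, 530.93]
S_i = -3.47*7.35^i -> [-3.47, -25.5, -187.46, -1377.82, -10126.95]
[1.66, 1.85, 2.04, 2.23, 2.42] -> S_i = 1.66 + 0.19*i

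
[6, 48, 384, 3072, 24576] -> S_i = 6*8^i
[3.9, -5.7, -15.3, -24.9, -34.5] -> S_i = 3.90 + -9.60*i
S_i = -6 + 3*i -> [-6, -3, 0, 3, 6]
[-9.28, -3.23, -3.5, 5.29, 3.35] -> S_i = Random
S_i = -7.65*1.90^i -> [-7.65, -14.54, -27.62, -52.47, -99.7]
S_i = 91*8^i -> [91, 728, 5824, 46592, 372736]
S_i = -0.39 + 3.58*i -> [-0.39, 3.19, 6.77, 10.35, 13.93]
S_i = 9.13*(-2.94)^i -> [9.13, -26.84, 78.92, -232.01, 682.12]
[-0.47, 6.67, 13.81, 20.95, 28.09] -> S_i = -0.47 + 7.14*i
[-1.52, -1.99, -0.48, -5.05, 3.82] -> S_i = Random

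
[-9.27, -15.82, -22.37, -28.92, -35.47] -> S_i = -9.27 + -6.55*i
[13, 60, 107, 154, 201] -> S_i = 13 + 47*i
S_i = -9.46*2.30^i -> [-9.46, -21.76, -50.04, -115.1, -264.73]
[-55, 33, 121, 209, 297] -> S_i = -55 + 88*i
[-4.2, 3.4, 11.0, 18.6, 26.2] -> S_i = -4.20 + 7.60*i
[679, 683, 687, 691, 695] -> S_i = 679 + 4*i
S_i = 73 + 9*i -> [73, 82, 91, 100, 109]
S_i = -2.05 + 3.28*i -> [-2.05, 1.23, 4.51, 7.79, 11.07]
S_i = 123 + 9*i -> [123, 132, 141, 150, 159]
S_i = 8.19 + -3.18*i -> [8.19, 5.01, 1.83, -1.35, -4.53]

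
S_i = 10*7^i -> [10, 70, 490, 3430, 24010]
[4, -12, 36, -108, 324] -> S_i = 4*-3^i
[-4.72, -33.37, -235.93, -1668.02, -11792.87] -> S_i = -4.72*7.07^i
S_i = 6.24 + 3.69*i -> [6.24, 9.93, 13.62, 17.31, 21.0]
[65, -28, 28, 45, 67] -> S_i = Random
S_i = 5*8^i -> [5, 40, 320, 2560, 20480]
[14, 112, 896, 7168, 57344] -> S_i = 14*8^i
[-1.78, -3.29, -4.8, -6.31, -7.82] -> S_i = -1.78 + -1.51*i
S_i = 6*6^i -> [6, 36, 216, 1296, 7776]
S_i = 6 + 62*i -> [6, 68, 130, 192, 254]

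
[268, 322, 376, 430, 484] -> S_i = 268 + 54*i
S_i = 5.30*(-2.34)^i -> [5.3, -12.4, 29.02, -67.91, 158.91]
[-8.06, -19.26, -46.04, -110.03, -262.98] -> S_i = -8.06*2.39^i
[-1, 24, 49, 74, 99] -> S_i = -1 + 25*i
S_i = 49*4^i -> [49, 196, 784, 3136, 12544]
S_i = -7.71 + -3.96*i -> [-7.71, -11.67, -15.63, -19.59, -23.55]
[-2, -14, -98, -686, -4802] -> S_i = -2*7^i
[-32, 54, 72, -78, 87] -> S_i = Random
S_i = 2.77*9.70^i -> [2.77, 26.87, 260.63, 2528.1, 24522.61]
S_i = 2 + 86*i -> [2, 88, 174, 260, 346]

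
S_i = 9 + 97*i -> [9, 106, 203, 300, 397]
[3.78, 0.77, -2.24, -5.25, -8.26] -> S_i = 3.78 + -3.01*i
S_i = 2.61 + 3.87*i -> [2.61, 6.48, 10.35, 14.22, 18.09]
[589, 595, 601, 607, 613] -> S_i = 589 + 6*i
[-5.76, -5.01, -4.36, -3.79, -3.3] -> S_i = -5.76*0.87^i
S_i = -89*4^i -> [-89, -356, -1424, -5696, -22784]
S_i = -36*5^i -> [-36, -180, -900, -4500, -22500]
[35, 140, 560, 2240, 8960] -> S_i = 35*4^i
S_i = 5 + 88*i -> [5, 93, 181, 269, 357]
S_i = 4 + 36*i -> [4, 40, 76, 112, 148]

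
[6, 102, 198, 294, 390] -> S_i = 6 + 96*i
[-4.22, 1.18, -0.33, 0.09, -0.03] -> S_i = -4.22*(-0.28)^i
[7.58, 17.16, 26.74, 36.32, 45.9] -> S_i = 7.58 + 9.58*i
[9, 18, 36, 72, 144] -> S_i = 9*2^i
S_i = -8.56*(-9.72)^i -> [-8.56, 83.2, -808.74, 7860.91, -76408.0]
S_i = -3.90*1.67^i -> [-3.9, -6.51, -10.88, -18.16, -30.33]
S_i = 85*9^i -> [85, 765, 6885, 61965, 557685]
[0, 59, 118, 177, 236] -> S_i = 0 + 59*i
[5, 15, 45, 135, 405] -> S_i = 5*3^i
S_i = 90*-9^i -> [90, -810, 7290, -65610, 590490]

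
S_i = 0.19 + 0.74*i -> [0.19, 0.93, 1.67, 2.41, 3.15]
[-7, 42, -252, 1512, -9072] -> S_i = -7*-6^i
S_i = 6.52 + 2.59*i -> [6.52, 9.11, 11.7, 14.29, 16.88]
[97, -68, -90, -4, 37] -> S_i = Random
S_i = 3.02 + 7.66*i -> [3.02, 10.68, 18.34, 26.0, 33.66]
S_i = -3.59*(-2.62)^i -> [-3.59, 9.41, -24.64, 64.57, -169.16]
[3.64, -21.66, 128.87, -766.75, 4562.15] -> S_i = 3.64*(-5.95)^i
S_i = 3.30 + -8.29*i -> [3.3, -4.99, -13.28, -21.57, -29.86]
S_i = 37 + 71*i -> [37, 108, 179, 250, 321]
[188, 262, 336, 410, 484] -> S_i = 188 + 74*i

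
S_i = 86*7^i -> [86, 602, 4214, 29498, 206486]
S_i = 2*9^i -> [2, 18, 162, 1458, 13122]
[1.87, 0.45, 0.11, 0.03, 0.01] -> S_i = 1.87*0.24^i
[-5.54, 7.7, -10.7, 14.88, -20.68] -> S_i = -5.54*(-1.39)^i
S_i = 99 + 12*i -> [99, 111, 123, 135, 147]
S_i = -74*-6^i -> [-74, 444, -2664, 15984, -95904]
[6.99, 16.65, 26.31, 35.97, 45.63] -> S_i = 6.99 + 9.66*i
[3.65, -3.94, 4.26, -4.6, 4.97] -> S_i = 3.65*(-1.08)^i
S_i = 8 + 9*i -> [8, 17, 26, 35, 44]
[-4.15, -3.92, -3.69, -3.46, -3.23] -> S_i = -4.15 + 0.23*i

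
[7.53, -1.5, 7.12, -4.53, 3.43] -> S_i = Random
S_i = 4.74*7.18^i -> [4.74, 34.03, 244.36, 1754.49, 12597.26]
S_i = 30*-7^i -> [30, -210, 1470, -10290, 72030]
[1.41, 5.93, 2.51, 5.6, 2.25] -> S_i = Random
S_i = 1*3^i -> [1, 3, 9, 27, 81]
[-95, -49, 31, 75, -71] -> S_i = Random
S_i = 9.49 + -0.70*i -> [9.49, 8.79, 8.09, 7.39, 6.69]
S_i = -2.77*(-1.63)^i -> [-2.77, 4.52, -7.36, 12.0, -19.55]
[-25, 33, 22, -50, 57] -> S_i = Random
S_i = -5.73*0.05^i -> [-5.73, -0.29, -0.01, -0.0, -0.0]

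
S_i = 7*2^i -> [7, 14, 28, 56, 112]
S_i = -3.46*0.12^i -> [-3.46, -0.42, -0.05, -0.01, -0.0]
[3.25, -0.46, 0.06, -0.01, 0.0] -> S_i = 3.25*(-0.14)^i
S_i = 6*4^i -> [6, 24, 96, 384, 1536]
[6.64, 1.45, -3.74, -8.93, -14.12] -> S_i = 6.64 + -5.19*i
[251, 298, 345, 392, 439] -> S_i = 251 + 47*i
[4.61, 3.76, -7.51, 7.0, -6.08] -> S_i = Random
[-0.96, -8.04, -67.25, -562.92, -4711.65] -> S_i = -0.96*8.37^i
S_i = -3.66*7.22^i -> [-3.66, -26.43, -190.79, -1377.5, -9945.57]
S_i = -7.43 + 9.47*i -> [-7.43, 2.04, 11.51, 20.98, 30.45]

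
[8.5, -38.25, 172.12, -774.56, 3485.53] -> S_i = 8.50*(-4.50)^i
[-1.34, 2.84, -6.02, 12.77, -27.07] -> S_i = -1.34*(-2.12)^i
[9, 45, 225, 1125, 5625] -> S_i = 9*5^i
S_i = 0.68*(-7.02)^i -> [0.68, -4.77, 33.51, -235.24, 1651.42]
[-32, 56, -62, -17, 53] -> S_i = Random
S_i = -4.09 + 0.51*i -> [-4.09, -3.58, -3.07, -2.56, -2.05]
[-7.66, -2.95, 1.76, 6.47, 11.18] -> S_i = -7.66 + 4.71*i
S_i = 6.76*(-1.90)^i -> [6.76, -12.84, 24.4, -46.37, 88.1]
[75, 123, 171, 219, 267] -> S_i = 75 + 48*i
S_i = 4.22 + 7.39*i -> [4.22, 11.61, 19.0, 26.39, 33.78]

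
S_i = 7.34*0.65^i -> [7.34, 4.77, 3.1, 2.02, 1.31]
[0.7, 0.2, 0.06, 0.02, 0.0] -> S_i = 0.70*0.29^i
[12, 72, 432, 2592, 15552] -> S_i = 12*6^i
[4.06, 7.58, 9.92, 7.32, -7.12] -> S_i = Random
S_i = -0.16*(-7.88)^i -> [-0.16, 1.26, -9.94, 78.29, -616.91]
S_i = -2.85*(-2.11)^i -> [-2.85, 6.01, -12.69, 26.77, -56.49]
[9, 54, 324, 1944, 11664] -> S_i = 9*6^i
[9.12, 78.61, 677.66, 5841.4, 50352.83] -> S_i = 9.12*8.62^i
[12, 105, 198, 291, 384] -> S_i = 12 + 93*i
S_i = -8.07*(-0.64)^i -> [-8.07, 5.16, -3.31, 2.12, -1.35]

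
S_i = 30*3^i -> [30, 90, 270, 810, 2430]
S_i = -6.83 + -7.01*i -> [-6.83, -13.84, -20.85, -27.86, -34.87]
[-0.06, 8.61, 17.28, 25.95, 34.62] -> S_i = -0.06 + 8.67*i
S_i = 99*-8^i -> [99, -792, 6336, -50688, 405504]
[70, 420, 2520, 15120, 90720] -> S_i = 70*6^i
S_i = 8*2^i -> [8, 16, 32, 64, 128]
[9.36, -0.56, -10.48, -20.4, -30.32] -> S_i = 9.36 + -9.92*i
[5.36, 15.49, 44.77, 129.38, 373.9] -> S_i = 5.36*2.89^i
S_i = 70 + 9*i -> [70, 79, 88, 97, 106]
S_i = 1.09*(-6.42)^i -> [1.09, -7.0, 44.93, -288.42, 1851.68]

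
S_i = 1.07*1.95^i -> [1.07, 2.09, 4.07, 7.93, 15.47]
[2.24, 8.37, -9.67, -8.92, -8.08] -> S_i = Random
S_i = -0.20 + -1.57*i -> [-0.2, -1.77, -3.34, -4.91, -6.48]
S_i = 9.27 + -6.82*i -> [9.27, 2.45, -4.37, -11.19, -18.01]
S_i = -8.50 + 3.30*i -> [-8.5, -5.2, -1.9, 1.4, 4.7]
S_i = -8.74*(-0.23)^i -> [-8.74, 2.01, -0.46, 0.11, -0.02]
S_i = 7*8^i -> [7, 56, 448, 3584, 28672]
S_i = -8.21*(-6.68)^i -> [-8.21, 54.84, -366.35, 2447.22, -16347.41]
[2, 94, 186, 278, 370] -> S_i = 2 + 92*i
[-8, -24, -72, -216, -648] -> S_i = -8*3^i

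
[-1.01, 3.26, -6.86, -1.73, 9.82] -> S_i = Random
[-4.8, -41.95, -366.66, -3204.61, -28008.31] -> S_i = -4.80*8.74^i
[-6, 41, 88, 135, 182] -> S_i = -6 + 47*i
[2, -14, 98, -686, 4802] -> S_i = 2*-7^i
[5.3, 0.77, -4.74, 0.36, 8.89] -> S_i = Random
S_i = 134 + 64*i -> [134, 198, 262, 326, 390]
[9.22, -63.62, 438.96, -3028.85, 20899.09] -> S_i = 9.22*(-6.90)^i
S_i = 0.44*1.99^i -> [0.44, 0.88, 1.74, 3.47, 6.9]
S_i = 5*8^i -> [5, 40, 320, 2560, 20480]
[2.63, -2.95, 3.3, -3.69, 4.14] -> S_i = 2.63*(-1.12)^i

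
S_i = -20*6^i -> [-20, -120, -720, -4320, -25920]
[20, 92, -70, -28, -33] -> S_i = Random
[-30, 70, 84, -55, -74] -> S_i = Random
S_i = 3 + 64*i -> [3, 67, 131, 195, 259]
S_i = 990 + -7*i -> [990, 983, 976, 969, 962]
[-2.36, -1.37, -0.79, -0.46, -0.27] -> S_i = -2.36*0.58^i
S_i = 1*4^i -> [1, 4, 16, 64, 256]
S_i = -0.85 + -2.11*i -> [-0.85, -2.96, -5.07, -7.18, -9.29]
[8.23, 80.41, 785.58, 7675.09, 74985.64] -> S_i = 8.23*9.77^i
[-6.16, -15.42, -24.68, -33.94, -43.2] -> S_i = -6.16 + -9.26*i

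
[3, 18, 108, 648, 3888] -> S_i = 3*6^i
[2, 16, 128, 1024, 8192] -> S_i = 2*8^i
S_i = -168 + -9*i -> [-168, -177, -186, -195, -204]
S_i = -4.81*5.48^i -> [-4.81, -26.36, -144.45, -791.57, -4337.78]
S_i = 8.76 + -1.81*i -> [8.76, 6.95, 5.14, 3.33, 1.52]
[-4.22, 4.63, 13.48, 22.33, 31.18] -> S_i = -4.22 + 8.85*i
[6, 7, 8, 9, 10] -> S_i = 6 + 1*i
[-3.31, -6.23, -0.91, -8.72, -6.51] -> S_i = Random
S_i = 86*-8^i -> [86, -688, 5504, -44032, 352256]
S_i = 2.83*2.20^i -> [2.83, 6.23, 13.7, 30.13, 66.29]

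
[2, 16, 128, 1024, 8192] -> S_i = 2*8^i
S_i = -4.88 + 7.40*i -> [-4.88, 2.52, 9.92, 17.32, 24.72]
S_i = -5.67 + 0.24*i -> [-5.67, -5.43, -5.19, -4.95, -4.71]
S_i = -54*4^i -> [-54, -216, -864, -3456, -13824]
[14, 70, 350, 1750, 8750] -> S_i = 14*5^i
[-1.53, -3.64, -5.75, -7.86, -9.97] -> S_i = -1.53 + -2.11*i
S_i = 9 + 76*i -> [9, 85, 161, 237, 313]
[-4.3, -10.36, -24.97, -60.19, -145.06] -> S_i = -4.30*2.41^i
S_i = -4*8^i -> [-4, -32, -256, -2048, -16384]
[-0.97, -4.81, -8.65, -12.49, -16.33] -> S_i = -0.97 + -3.84*i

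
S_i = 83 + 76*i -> [83, 159, 235, 311, 387]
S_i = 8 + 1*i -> [8, 9, 10, 11, 12]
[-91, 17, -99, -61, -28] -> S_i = Random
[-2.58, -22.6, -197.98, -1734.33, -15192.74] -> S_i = -2.58*8.76^i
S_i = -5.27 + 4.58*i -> [-5.27, -0.69, 3.89, 8.47, 13.05]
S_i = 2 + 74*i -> [2, 76, 150, 224, 298]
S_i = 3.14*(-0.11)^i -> [3.14, -0.35, 0.04, -0.0, 0.0]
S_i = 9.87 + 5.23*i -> [9.87, 15.1, 20.33, 25.56, 30.79]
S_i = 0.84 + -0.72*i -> [0.84, 0.12, -0.6, -1.32, -2.04]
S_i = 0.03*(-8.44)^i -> [0.03, -0.25, 2.14, -18.04, 152.23]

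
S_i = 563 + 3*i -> [563, 566, 569, 572, 575]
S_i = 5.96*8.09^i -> [5.96, 48.22, 390.07, 3155.67, 25529.38]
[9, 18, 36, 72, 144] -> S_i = 9*2^i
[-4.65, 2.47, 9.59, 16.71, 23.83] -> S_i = -4.65 + 7.12*i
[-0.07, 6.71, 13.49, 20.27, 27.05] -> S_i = -0.07 + 6.78*i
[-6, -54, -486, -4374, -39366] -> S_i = -6*9^i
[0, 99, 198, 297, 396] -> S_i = 0 + 99*i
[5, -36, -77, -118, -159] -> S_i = 5 + -41*i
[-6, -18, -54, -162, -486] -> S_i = -6*3^i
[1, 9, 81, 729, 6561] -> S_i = 1*9^i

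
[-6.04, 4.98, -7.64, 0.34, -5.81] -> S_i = Random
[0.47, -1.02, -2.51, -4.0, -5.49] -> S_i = 0.47 + -1.49*i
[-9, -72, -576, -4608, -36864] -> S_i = -9*8^i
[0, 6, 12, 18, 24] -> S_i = 0 + 6*i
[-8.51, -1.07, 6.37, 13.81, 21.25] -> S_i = -8.51 + 7.44*i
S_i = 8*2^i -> [8, 16, 32, 64, 128]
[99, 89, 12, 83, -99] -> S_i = Random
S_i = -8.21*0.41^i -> [-8.21, -3.37, -1.38, -0.57, -0.23]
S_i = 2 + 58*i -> [2, 60, 118, 176, 234]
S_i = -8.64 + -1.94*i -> [-8.64, -10.58, -12.52, -14.46, -16.4]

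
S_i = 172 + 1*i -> [172, 173, 174, 175, 176]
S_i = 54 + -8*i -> [54, 46, 38, 30, 22]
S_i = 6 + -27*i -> [6, -21, -48, -75, -102]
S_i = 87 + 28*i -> [87, 115, 143, 171, 199]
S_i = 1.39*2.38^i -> [1.39, 3.31, 7.87, 18.74, 44.6]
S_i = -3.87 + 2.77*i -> [-3.87, -1.1, 1.67, 4.44, 7.21]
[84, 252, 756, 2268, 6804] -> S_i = 84*3^i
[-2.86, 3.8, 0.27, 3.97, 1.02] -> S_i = Random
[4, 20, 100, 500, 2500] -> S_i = 4*5^i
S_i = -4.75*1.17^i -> [-4.75, -5.56, -6.5, -7.61, -8.9]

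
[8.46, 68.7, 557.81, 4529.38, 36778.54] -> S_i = 8.46*8.12^i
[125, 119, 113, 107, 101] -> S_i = 125 + -6*i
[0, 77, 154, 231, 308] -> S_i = 0 + 77*i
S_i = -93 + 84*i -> [-93, -9, 75, 159, 243]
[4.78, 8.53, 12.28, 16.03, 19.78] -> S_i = 4.78 + 3.75*i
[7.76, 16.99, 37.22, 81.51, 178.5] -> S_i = 7.76*2.19^i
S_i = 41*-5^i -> [41, -205, 1025, -5125, 25625]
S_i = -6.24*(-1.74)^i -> [-6.24, 10.86, -18.89, 32.87, -57.2]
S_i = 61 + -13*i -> [61, 48, 35, 22, 9]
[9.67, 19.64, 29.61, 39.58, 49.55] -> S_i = 9.67 + 9.97*i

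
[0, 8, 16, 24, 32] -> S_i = 0 + 8*i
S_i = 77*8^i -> [77, 616, 4928, 39424, 315392]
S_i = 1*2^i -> [1, 2, 4, 8, 16]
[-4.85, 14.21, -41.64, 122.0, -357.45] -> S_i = -4.85*(-2.93)^i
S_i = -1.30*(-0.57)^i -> [-1.3, 0.74, -0.42, 0.24, -0.14]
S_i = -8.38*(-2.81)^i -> [-8.38, 23.55, -66.17, 185.94, -522.48]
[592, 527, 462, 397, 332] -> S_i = 592 + -65*i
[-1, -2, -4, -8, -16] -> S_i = -1*2^i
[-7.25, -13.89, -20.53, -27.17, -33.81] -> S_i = -7.25 + -6.64*i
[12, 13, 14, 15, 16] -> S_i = 12 + 1*i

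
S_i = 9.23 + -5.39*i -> [9.23, 3.84, -1.55, -6.94, -12.33]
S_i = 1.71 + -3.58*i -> [1.71, -1.87, -5.45, -9.03, -12.61]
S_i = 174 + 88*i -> [174, 262, 350, 438, 526]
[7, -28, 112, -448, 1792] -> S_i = 7*-4^i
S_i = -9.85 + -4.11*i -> [-9.85, -13.96, -18.07, -22.18, -26.29]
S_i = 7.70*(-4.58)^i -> [7.7, -35.27, 161.52, -739.75, 3388.07]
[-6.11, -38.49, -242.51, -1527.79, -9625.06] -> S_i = -6.11*6.30^i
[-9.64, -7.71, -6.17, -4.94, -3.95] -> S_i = -9.64*0.80^i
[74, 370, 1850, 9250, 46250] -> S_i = 74*5^i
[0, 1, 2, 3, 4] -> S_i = 0 + 1*i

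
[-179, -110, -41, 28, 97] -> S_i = -179 + 69*i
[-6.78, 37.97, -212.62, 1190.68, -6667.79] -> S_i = -6.78*(-5.60)^i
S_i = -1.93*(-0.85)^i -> [-1.93, 1.64, -1.39, 1.19, -1.01]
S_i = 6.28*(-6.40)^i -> [6.28, -40.19, 257.23, -1646.26, 10536.09]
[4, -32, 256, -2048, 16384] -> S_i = 4*-8^i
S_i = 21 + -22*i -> [21, -1, -23, -45, -67]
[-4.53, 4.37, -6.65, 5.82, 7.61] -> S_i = Random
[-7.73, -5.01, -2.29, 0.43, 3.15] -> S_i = -7.73 + 2.72*i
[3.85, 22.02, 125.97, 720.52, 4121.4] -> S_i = 3.85*5.72^i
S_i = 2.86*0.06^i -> [2.86, 0.17, 0.01, 0.0, 0.0]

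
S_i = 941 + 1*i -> [941, 942, 943, 944, 945]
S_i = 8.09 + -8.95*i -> [8.09, -0.86, -9.81, -18.76, -27.71]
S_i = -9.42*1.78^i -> [-9.42, -16.77, -29.85, -53.13, -94.57]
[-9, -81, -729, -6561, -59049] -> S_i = -9*9^i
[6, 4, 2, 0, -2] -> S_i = 6 + -2*i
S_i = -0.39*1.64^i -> [-0.39, -0.64, -1.05, -1.72, -2.82]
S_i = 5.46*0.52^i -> [5.46, 2.84, 1.48, 0.77, 0.4]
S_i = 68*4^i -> [68, 272, 1088, 4352, 17408]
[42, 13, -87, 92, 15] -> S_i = Random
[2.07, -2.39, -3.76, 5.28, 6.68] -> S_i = Random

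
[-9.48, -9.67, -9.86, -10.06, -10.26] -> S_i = -9.48*1.02^i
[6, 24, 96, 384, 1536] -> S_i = 6*4^i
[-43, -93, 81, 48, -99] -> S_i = Random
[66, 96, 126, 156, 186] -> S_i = 66 + 30*i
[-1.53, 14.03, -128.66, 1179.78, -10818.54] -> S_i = -1.53*(-9.17)^i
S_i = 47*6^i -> [47, 282, 1692, 10152, 60912]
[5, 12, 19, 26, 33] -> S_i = 5 + 7*i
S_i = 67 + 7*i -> [67, 74, 81, 88, 95]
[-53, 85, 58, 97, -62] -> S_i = Random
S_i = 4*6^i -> [4, 24, 144, 864, 5184]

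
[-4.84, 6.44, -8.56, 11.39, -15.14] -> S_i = -4.84*(-1.33)^i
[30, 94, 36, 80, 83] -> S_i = Random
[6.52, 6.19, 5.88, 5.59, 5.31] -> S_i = 6.52*0.95^i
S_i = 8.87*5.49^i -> [8.87, 48.7, 267.34, 1467.71, 8057.74]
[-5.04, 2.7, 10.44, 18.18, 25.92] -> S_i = -5.04 + 7.74*i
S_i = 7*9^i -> [7, 63, 567, 5103, 45927]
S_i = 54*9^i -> [54, 486, 4374, 39366, 354294]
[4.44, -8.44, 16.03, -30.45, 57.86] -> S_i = 4.44*(-1.90)^i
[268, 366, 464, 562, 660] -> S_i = 268 + 98*i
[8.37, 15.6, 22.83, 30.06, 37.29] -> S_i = 8.37 + 7.23*i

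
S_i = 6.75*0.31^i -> [6.75, 2.09, 0.65, 0.2, 0.06]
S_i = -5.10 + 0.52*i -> [-5.1, -4.58, -4.06, -3.54, -3.02]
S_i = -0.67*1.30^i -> [-0.67, -0.87, -1.13, -1.47, -1.91]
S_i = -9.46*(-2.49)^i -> [-9.46, 23.56, -58.65, 146.05, -363.65]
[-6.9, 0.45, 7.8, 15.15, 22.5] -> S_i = -6.90 + 7.35*i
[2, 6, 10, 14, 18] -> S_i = 2 + 4*i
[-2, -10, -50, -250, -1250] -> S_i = -2*5^i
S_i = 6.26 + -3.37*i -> [6.26, 2.89, -0.48, -3.85, -7.22]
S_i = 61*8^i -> [61, 488, 3904, 31232, 249856]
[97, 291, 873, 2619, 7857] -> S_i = 97*3^i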